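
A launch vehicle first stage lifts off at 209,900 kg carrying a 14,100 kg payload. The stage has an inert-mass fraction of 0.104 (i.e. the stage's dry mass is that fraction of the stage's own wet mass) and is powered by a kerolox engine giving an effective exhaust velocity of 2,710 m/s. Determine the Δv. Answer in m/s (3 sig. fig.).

Δv ≈ 4900 m/s

Stage wet mass = m₀ − payload = 209,900 − 14,100 = 195,800 kg.
Stage dry mass = ε × stage wet mass = 0.104 × 195,800 = 20,363.2 kg.
Burnout mass m_f = stage dry + payload = 20,363.2 + 14,100 = 34,463.2 kg.
Δv = v_e · ln(209,900/34,463.2) = 2710.0 × ln(6.091) = 2710.0 × 1.8067 ≈ 4896 m/s.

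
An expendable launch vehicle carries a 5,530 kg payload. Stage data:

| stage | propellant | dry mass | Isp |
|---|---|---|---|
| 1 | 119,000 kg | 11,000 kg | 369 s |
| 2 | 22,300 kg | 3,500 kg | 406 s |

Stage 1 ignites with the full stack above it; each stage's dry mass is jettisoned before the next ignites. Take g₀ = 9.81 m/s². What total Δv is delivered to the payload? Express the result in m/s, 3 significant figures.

Ignition mass of stage 1 = 119,000+11,000 + 22,300+3,500 + 5,530 = 161,330 kg.
Stage 1: m₀ = 161,330 kg, m_f = 161,330 − 119,000 = 42,330 kg; Δv = 369×9.81×ln(3.811) = 3619.9×1.3380 ≈ 4843 m/s.
Stage 2: m₀ = 31,330 kg, m_f = 31,330 − 22,300 = 9,030 kg; Δv = 406×9.81×ln(3.47) = 3982.9×1.2440 ≈ 4955 m/s.
Total Δv = 4843 + 4955 = 9798 m/s.

Δv ≈ 9800 m/s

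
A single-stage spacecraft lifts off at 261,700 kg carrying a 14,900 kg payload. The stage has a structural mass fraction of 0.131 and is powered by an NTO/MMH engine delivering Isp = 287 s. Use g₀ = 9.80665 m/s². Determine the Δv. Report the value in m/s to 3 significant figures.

Stage wet mass = m₀ − payload = 261,700 − 14,900 = 246,800 kg.
Stage dry mass = ε × stage wet mass = 0.131 × 246,800 = 32,330.8 kg.
Burnout mass m_f = stage dry + payload = 32,330.8 + 14,900 = 47,230.8 kg.
v_e = Isp · g₀ = 287 × 9.80665 = 2814.5 m/s.
Rocket equation: Δv = v_e · ln(261,700/47,230.8) = 2814.5 × ln(5.541) = 2814.5 × 1.7122 ≈ 4819 m/s.

Δv ≈ 4820 m/s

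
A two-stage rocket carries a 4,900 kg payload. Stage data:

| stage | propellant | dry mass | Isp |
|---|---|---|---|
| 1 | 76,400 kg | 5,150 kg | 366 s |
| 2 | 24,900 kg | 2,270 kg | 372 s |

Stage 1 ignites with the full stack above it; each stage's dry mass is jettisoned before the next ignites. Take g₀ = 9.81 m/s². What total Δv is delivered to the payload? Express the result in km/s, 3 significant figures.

Δv ≈ 9.47 km/s

Ignition mass of stage 1 = 76,400+5,150 + 24,900+2,270 + 4,900 = 113,620 kg.
Stage 1: m₀ = 113,620 kg, m_f = 113,620 − 76,400 = 37,220 kg; Δv = 366×9.81×ln(3.053) = 3590.5×1.1160 ≈ 4007 m/s.
Stage 2: m₀ = 32,070 kg, m_f = 32,070 − 24,900 = 7,170 kg; Δv = 372×9.81×ln(4.473) = 3649.3×1.4980 ≈ 5467 m/s.
Total Δv = 4007 + 5467 = 9474 m/s.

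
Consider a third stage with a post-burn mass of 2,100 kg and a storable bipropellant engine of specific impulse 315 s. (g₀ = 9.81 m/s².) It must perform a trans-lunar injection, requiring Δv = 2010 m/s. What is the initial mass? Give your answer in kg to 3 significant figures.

initial mass ≈ 4020 kg

v_e = Isp · g₀ = 315 × 9.81 = 3090.2 m/s.
m₀/m_f = exp(Δv / v_e) = exp(2010 / 3090.2) = exp(0.6505) = 1.9164.
m₀ = m_f × 1.9164 = 2,100 × 1.9164 = 4,024.44 kg.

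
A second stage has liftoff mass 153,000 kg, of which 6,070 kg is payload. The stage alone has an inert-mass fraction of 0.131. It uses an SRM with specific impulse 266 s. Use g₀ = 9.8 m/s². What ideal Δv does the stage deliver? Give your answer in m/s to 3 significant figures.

Stage wet mass = m₀ − payload = 153,000 − 6,070 = 146,930 kg.
Stage dry mass = ε × stage wet mass = 0.131 × 146,930 = 19,247.8 kg.
Burnout mass m_f = stage dry + payload = 19,247.8 + 6,070 = 25,317.8 kg.
v_e = Isp · g₀ = 266 × 9.8 = 2606.8 m/s.
Δv = v_e · ln(153,000/25,317.8) = 2606.8 × ln(6.043) = 2606.8 × 1.7989 ≈ 4689 m/s.

Δv ≈ 4690 m/s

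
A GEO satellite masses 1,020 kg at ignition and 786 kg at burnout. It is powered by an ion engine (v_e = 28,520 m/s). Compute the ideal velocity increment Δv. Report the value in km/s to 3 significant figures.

Δv ≈ 7.43 km/s

Using Δv = v_e ln(m₀/m_f): Δv = v_e · ln(m₀/m_f) = 28520.0 × ln(1.298) = 28520.0 × 0.2606 ≈ 7432.3 m/s.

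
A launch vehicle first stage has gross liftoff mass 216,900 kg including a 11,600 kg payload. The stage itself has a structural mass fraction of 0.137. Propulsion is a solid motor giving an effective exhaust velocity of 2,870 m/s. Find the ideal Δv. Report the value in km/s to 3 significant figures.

Δv ≈ 4.87 km/s

Stage wet mass = m₀ − payload = 216,900 − 11,600 = 205,300 kg.
Stage dry mass = ε × stage wet mass = 0.137 × 205,300 = 28,126.1 kg.
Burnout mass m_f = stage dry + payload = 28,126.1 + 11,600 = 39,726.1 kg.
Δv = v_e · ln(216,900/39,726.1) = 2870.0 × ln(5.46) = 2870.0 × 1.6974 ≈ 4872 m/s.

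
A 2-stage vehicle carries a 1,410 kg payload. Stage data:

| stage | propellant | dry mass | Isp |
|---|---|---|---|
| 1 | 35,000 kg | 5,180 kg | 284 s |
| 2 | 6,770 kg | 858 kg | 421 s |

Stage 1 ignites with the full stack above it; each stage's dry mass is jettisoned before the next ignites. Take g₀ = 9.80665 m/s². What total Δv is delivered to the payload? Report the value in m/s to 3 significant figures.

Ignition mass of stage 1 = 35,000+5,180 + 6,770+858 + 1,410 = 49,218 kg.
Stage 1: m₀ = 49,218 kg, m_f = 49,218 − 35,000 = 14,218 kg; Δv = 284×9.80665×ln(3.462) = 2785.1×1.2418 ≈ 3458 m/s.
Stage 2: m₀ = 9,038 kg, m_f = 9,038 − 6,770 = 2,268 kg; Δv = 421×9.80665×ln(3.985) = 4128.6×1.3825 ≈ 5708 m/s.
Total Δv = 3458 + 5708 = 9166 m/s.

Δv ≈ 9170 m/s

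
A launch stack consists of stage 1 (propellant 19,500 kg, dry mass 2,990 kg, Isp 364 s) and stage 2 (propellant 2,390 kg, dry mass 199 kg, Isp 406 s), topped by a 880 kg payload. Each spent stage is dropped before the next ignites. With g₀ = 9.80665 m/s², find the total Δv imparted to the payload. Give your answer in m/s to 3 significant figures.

Δv ≈ 9620 m/s

Ignition mass of stage 1 = 19,500+2,990 + 2,390+199 + 880 = 25,959 kg.
Stage 1: m₀ = 25,959 kg, m_f = 25,959 − 19,500 = 6,459 kg; Δv = 364×9.80665×ln(4.019) = 3569.6×1.3910 ≈ 4965 m/s.
Stage 2: m₀ = 3,469 kg, m_f = 3,469 − 2,390 = 1,079 kg; Δv = 406×9.80665×ln(3.215) = 3981.5×1.1678 ≈ 4650 m/s.
Total Δv = 4965 + 4650 = 9615 m/s.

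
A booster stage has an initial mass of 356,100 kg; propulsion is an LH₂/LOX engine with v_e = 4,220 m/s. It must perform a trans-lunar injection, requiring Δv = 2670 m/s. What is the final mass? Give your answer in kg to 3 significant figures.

final mass ≈ 189000 kg

m₀/m_f = exp(Δv / v_e) = exp(2670 / 4220.0) = exp(0.6327) = 1.8827.
m_f = m₀ / 1.8827 = 356,100 / 1.8827 = 189,143 kg.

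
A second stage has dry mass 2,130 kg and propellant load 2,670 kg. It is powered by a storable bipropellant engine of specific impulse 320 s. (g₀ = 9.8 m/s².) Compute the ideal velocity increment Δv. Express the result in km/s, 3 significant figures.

v_e = Isp · g₀ = 320 × 9.8 = 3136.0 m/s.
m₀ = m_dry + m_prop = 2,130 + 2,670 = 4,800 kg.
By the Tsiolkovsky rocket equation, Δv = v_e · ln(m₀/m_f) = 3136.0 × ln(2.254) = 3136.0 × 0.8125 ≈ 2548.0 m/s.

Δv ≈ 2.55 km/s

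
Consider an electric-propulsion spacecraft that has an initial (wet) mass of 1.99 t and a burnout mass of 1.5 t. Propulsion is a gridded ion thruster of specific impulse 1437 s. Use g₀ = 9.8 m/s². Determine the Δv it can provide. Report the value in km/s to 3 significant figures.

Δv ≈ 3.98 km/s

v_e = Isp · g₀ = 1437 × 9.8 = 14082.6 m/s.
From the ideal rocket equation, Δv = v_e · ln(m₀/m_f) = 14082.6 × ln(1.327) = 14082.6 × 0.2827 ≈ 3980.7 m/s.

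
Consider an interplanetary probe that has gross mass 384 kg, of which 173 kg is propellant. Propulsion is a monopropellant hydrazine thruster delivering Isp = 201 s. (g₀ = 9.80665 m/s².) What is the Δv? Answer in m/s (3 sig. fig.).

v_e = Isp · g₀ = 201 × 9.80665 = 1971.1 m/s.
m_f = m₀ − m_prop = 384 − 173 = 211 kg.
Δv = v_e · ln(m₀/m_f) = 1971.1 × ln(1.82) = 1971.1 × 0.5988 ≈ 1180.3 m/s.

Δv ≈ 1180 m/s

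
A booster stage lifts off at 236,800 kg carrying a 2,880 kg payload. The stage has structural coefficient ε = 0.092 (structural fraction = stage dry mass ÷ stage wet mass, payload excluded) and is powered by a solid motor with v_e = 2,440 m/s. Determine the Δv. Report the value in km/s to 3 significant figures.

Δv ≈ 5.55 km/s

Stage wet mass = m₀ − payload = 236,800 − 2,880 = 233,920 kg.
Stage dry mass = ε × stage wet mass = 0.092 × 233,920 = 21,520.6 kg.
Burnout mass m_f = stage dry + payload = 21,520.6 + 2,880 = 24,400.6 kg.
Δv = v_e · ln(236,800/24,400.6) = 2440.0 × ln(9.705) = 2440.0 × 2.2726 ≈ 5545 m/s.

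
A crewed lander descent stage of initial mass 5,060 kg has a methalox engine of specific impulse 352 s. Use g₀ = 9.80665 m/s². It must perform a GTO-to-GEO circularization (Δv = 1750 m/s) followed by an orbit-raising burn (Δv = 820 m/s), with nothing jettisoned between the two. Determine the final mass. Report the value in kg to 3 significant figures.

final mass ≈ 2400 kg

v_e = Isp · g₀ = 352 × 9.80665 = 3451.9 m/s.
After the first burn: m = 5060 × exp(−1750/3451.9) = 5060 × 0.60232 = 3,047.74 kg.
After the second burn: m = 3,047.74 × exp(−820/3451.9) = 3,047.74 × 0.78856 = 2,403.33 kg.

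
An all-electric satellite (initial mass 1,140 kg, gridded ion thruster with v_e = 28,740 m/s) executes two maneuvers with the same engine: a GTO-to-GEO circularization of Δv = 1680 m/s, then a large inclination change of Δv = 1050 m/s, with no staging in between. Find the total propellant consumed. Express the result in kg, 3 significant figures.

After the first burn: m = 1140 × exp(−1680/28740.0) = 1140 × 0.94322 = 1,075.27 kg.
After the second burn: m = 1,075.27 × exp(−1050/28740.0) = 1,075.27 × 0.96412 = 1,036.69 kg.
Total propellant = m₀ − m_final = 1140 − 1,036.69 = 103.31 kg.

total propellant consumed ≈ 103 kg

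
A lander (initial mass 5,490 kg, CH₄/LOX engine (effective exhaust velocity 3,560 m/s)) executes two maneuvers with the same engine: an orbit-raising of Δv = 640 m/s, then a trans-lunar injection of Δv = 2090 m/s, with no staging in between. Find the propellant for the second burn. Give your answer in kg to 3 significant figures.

After the first burn: m = 5490 × exp(−640/3560.0) = 5490 × 0.83546 = 4,586.68 kg.
After the second burn: m = 4,586.68 × exp(−2090/3560.0) = 4,586.68 × 0.55595 = 2,549.96 kg.
Second-burn propellant = 4,586.68 − 2,549.96 = 2,036.72 kg.

propellant for the second burn ≈ 2040 kg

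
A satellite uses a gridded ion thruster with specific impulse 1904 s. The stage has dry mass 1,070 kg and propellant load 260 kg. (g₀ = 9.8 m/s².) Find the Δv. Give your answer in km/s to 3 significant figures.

v_e = Isp · g₀ = 1904 × 9.8 = 18659.2 m/s.
m₀ = m_dry + m_prop = 1,070 + 260 = 1,330 kg.
Using Δv = v_e ln(m₀/m_f): Δv = v_e · ln(m₀/m_f) = 18659.2 × ln(1.243) = 18659.2 × 0.2175 ≈ 4058.8 m/s.

Δv ≈ 4.06 km/s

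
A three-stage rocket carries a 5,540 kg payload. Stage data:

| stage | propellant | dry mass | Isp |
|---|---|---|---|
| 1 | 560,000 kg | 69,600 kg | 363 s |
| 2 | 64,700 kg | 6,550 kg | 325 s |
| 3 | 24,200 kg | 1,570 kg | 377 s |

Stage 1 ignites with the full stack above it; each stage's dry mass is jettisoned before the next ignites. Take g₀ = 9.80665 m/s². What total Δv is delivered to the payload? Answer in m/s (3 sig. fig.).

Ignition mass of stage 1 = 560,000+69,600 + 64,700+6,550 + 24,200+1,570 + 5,540 = 732,160 kg.
Stage 1: m₀ = 732,160 kg, m_f = 732,160 − 560,000 = 172,160 kg; Δv = 363×9.80665×ln(4.253) = 3559.8×1.4476 ≈ 5153 m/s.
Stage 2: m₀ = 102,560 kg, m_f = 102,560 − 64,700 = 37,860 kg; Δv = 325×9.80665×ln(2.709) = 3187.2×0.9966 ≈ 3176 m/s.
Stage 3: m₀ = 31,310 kg, m_f = 31,310 − 24,200 = 7,110 kg; Δv = 377×9.80665×ln(4.404) = 3697.1×1.4824 ≈ 5481 m/s.
Total Δv = 5153 + 3176 + 5481 = 13810 m/s.

Δv ≈ 13800 m/s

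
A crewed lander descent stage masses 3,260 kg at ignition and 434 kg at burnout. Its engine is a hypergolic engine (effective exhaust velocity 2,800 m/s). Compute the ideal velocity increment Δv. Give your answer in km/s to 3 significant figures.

Δv ≈ 5.65 km/s

Δv = v_e · ln(m₀/m_f) = 2800.0 × ln(7.512) = 2800.0 × 2.0164 ≈ 5646.0 m/s.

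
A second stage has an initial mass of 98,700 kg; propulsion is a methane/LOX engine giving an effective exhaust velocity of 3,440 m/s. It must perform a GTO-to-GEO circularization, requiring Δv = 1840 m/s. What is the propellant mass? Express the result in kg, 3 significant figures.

propellant mass ≈ 40900 kg

Using Δv = v_e ln(m₀/m_f): m₀/m_f = exp(Δv / v_e) = exp(1840 / 3440.0) = exp(0.5349) = 1.7072.
m_f = 98,700 / 1.7072 = 57,814 kg, so propellant = m₀ − m_f = 98,700 − 57,814 = 40,886 kg.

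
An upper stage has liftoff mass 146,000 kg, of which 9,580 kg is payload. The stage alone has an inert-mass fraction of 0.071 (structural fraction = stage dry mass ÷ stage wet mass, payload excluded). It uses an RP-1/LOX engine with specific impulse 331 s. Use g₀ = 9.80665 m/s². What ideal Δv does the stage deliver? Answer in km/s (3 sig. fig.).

Δv ≈ 6.57 km/s

Stage wet mass = m₀ − payload = 146,000 − 9,580 = 136,420 kg.
Stage dry mass = ε × stage wet mass = 0.071 × 136,420 = 9,685.82 kg.
Burnout mass m_f = stage dry + payload = 9,685.82 + 9,580 = 19,265.82 kg.
v_e = Isp · g₀ = 331 × 9.80665 = 3246.0 m/s.
From the ideal rocket equation, Δv = v_e · ln(146,000/19,265.82) = 3246.0 × ln(7.578) = 3246.0 × 2.0253 ≈ 6574 m/s.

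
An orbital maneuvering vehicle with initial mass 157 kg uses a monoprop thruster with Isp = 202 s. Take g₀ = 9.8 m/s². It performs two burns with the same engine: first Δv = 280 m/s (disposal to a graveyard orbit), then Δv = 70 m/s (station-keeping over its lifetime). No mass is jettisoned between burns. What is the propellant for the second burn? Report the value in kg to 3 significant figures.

v_e = Isp · g₀ = 202 × 9.8 = 1979.6 m/s.
After the first burn: m = 157 × exp(−280/1979.6) = 157 × 0.86810 = 136.292 kg.
After the second burn: m = 136.292 × exp(−70/1979.6) = 136.292 × 0.96526 = 131.557 kg.
Second-burn propellant = 136.292 − 131.557 = 4.735 kg.

propellant for the second burn ≈ 4.74 kg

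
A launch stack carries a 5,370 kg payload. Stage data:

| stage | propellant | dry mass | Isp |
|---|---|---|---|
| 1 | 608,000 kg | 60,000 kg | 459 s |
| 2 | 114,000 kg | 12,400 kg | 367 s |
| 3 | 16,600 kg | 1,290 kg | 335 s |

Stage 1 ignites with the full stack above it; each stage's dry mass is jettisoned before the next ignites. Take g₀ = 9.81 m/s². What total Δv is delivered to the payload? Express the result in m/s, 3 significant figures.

Ignition mass of stage 1 = 608,000+60,000 + 114,000+12,400 + 16,600+1,290 + 5,370 = 817,660 kg.
Stage 1: m₀ = 817,660 kg, m_f = 817,660 − 608,000 = 209,660 kg; Δv = 459×9.81×ln(3.9) = 4502.8×1.3610 ≈ 6128 m/s.
Stage 2: m₀ = 149,660 kg, m_f = 149,660 − 114,000 = 35,660 kg; Δv = 367×9.81×ln(4.197) = 3600.3×1.4343 ≈ 5164 m/s.
Stage 3: m₀ = 23,260 kg, m_f = 23,260 − 16,600 = 6,660 kg; Δv = 335×9.81×ln(3.492) = 3286.4×1.2506 ≈ 4110 m/s.
Total Δv = 6128 + 5164 + 4110 = 15402 m/s.

Δv ≈ 15400 m/s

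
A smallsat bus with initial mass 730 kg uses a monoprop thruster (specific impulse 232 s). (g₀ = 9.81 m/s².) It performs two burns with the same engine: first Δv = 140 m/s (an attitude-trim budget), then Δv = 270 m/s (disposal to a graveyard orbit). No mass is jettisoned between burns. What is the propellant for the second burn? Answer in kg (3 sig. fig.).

v_e = Isp · g₀ = 232 × 9.81 = 2275.9 m/s.
After the first burn: m = 730 × exp(−140/2275.9) = 730 × 0.94034 = 686.448 kg.
After the second burn: m = 686.448 × exp(−270/2275.9) = 686.448 × 0.88813 = 609.655 kg.
Second-burn propellant = 686.448 − 609.655 = 76.793 kg.

propellant for the second burn ≈ 76.8 kg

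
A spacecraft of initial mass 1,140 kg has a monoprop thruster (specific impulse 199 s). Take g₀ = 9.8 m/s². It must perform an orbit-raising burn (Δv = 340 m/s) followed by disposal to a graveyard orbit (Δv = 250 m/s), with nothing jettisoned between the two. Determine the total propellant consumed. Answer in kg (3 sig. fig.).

total propellant consumed ≈ 298 kg

v_e = Isp · g₀ = 199 × 9.8 = 1950.2 m/s.
After the first burn: m = 1140 × exp(−340/1950.2) = 1140 × 0.84001 = 957.611 kg.
After the second burn: m = 957.611 × exp(−250/1950.2) = 957.611 × 0.87968 = 842.391 kg.
Total propellant = m₀ − m_final = 1140 − 842.391 = 297.609 kg.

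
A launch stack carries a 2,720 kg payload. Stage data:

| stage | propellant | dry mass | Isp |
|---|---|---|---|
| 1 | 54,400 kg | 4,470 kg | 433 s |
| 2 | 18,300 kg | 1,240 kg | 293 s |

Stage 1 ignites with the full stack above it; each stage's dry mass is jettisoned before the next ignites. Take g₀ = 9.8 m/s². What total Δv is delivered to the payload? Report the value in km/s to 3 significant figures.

Δv ≈ 9.67 km/s

Ignition mass of stage 1 = 54,400+4,470 + 18,300+1,240 + 2,720 = 81,130 kg.
Stage 1: m₀ = 81,130 kg, m_f = 81,130 − 54,400 = 26,730 kg; Δv = 433×9.8×ln(3.035) = 4243.4×1.1103 ≈ 4711 m/s.
Stage 2: m₀ = 22,260 kg, m_f = 22,260 − 18,300 = 3,960 kg; Δv = 293×9.8×ln(5.621) = 2871.4×1.7265 ≈ 4958 m/s.
Total Δv = 4711 + 4958 = 9669 m/s.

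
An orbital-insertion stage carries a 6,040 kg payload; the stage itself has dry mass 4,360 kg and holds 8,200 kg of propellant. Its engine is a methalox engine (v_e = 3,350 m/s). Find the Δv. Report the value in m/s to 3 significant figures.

Δv ≈ 1950 m/s

m₀ = payload + dry + propellant = 6,040 + 4,360 + 8,200 = 18,600 kg.
m_f = payload + dry = 6,040 + 4,360 = 10,400 kg.
Rocket equation: Δv = v_e · ln(m₀/m_f) = 3350.0 × ln(1.788) = 3350.0 × 0.5814 ≈ 1947.5 m/s.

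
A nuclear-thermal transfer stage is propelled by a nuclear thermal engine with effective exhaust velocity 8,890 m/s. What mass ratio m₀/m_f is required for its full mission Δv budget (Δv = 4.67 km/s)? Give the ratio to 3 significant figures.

Using Δv = v_e ln(m₀/m_f): m₀/m_f = exp(Δv / v_e) = exp(4670 / 8890.0) = exp(0.5253) = 1.6910.

mass ratio ≈ 1.69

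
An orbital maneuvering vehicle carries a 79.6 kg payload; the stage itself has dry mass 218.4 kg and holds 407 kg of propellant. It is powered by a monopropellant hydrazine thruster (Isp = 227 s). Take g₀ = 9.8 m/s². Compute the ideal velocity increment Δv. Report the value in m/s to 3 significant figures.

v_e = Isp · g₀ = 227 × 9.8 = 2224.6 m/s.
m₀ = payload + dry + propellant = 79.6 + 218.4 + 407 = 705 kg.
m_f = payload + dry = 79.6 + 218.4 = 298 kg.
Δv = v_e · ln(m₀/m_f) = 2224.6 × ln(2.366) = 2224.6 × 0.8611 ≈ 1915.6 m/s.

Δv ≈ 1920 m/s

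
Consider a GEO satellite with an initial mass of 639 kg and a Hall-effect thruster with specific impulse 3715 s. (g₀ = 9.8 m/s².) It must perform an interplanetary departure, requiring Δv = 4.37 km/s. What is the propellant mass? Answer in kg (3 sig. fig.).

v_e = Isp · g₀ = 3715 × 9.8 = 36407.0 m/s.
Rocket equation: m₀/m_f = exp(Δv / v_e) = exp(4370 / 36407.0) = exp(0.1200) = 1.1275.
m_f = 639 / 1.1275 = 566.741 kg, so propellant = m₀ − m_f = 639 − 566.741 = 72.259 kg.

propellant mass ≈ 72.3 kg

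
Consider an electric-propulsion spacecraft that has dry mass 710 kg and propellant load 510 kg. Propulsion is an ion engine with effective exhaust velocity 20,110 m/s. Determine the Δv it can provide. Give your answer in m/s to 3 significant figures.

m₀ = m_dry + m_prop = 710 + 510 = 1,220 kg.
From the ideal rocket equation, Δv = v_e · ln(m₀/m_f) = 20110.0 × ln(1.718) = 20110.0 × 0.5413 ≈ 10886.4 m/s.

Δv ≈ 10900 m/s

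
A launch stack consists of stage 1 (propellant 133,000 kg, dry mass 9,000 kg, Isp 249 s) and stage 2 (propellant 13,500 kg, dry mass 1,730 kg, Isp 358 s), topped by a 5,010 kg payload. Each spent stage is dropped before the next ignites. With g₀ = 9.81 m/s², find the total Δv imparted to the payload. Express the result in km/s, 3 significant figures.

Δv ≈ 8.05 km/s

Ignition mass of stage 1 = 133,000+9,000 + 13,500+1,730 + 5,010 = 162,240 kg.
Stage 1: m₀ = 162,240 kg, m_f = 162,240 − 133,000 = 29,240 kg; Δv = 249×9.81×ln(5.549) = 2442.7×1.7135 ≈ 4186 m/s.
Stage 2: m₀ = 20,240 kg, m_f = 20,240 − 13,500 = 6,740 kg; Δv = 358×9.81×ln(3.003) = 3512.0×1.0996 ≈ 3862 m/s.
Total Δv = 4186 + 3862 = 8048 m/s.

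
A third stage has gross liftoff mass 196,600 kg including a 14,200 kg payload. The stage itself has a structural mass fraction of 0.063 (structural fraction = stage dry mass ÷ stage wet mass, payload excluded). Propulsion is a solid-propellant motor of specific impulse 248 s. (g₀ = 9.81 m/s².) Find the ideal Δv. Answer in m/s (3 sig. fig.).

Stage wet mass = m₀ − payload = 196,600 − 14,200 = 182,400 kg.
Stage dry mass = ε × stage wet mass = 0.063 × 182,400 = 11,491.2 kg.
Burnout mass m_f = stage dry + payload = 11,491.2 + 14,200 = 25,691.2 kg.
v_e = Isp · g₀ = 248 × 9.81 = 2432.9 m/s.
From the ideal rocket equation, Δv = v_e · ln(196,600/25,691.2) = 2432.9 × ln(7.652) = 2432.9 × 2.0350 ≈ 4951 m/s.

Δv ≈ 4950 m/s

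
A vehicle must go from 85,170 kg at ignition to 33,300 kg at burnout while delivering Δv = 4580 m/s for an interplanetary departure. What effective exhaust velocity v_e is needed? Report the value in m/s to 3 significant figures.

ln(m₀/m_f) = ln(85170/33300) = ln(2.558) = 0.9391.
v_e = Δv / ln(m₀/m_f) = 4580 / 0.9391 = 4877.1 m/s.

v_e ≈ 4880 m/s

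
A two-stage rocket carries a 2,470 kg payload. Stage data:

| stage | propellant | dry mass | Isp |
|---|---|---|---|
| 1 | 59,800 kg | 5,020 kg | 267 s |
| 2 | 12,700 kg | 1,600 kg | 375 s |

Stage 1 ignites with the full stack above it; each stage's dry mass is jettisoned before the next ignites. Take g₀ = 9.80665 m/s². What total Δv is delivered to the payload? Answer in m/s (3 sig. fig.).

Ignition mass of stage 1 = 59,800+5,020 + 12,700+1,600 + 2,470 = 81,590 kg.
Stage 1: m₀ = 81,590 kg, m_f = 81,590 − 59,800 = 21,790 kg; Δv = 267×9.80665×ln(3.744) = 2618.4×1.3203 ≈ 3457 m/s.
Stage 2: m₀ = 16,770 kg, m_f = 16,770 − 12,700 = 4,070 kg; Δv = 375×9.80665×ln(4.12) = 3677.5×1.4159 ≈ 5207 m/s.
Total Δv = 3457 + 5207 = 8664 m/s.

Δv ≈ 8660 m/s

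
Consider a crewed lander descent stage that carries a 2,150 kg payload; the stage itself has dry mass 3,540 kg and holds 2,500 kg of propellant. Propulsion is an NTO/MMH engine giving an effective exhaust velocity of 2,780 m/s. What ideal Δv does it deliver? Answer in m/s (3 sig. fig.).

m₀ = payload + dry + propellant = 2,150 + 3,540 + 2,500 = 8,190 kg.
m_f = payload + dry = 2,150 + 3,540 = 5,690 kg.
By the Tsiolkovsky rocket equation, Δv = v_e · ln(m₀/m_f) = 2780.0 × ln(1.439) = 2780.0 × 0.3642 ≈ 1012.5 m/s.

Δv ≈ 1010 m/s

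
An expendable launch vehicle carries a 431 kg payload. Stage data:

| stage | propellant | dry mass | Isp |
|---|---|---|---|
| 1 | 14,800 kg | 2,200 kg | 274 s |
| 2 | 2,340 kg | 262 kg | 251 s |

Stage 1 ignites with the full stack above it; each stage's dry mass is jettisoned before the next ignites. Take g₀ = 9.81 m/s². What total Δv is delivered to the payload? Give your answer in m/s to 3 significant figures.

Ignition mass of stage 1 = 14,800+2,200 + 2,340+262 + 431 = 20,033 kg.
Stage 1: m₀ = 20,033 kg, m_f = 20,033 − 14,800 = 5,233 kg; Δv = 274×9.81×ln(3.828) = 2687.9×1.3424 ≈ 3608 m/s.
Stage 2: m₀ = 3,033 kg, m_f = 3,033 − 2,340 = 693 kg; Δv = 251×9.81×ln(4.377) = 2462.3×1.4763 ≈ 3635 m/s.
Total Δv = 3608 + 3635 = 7243 m/s.

Δv ≈ 7240 m/s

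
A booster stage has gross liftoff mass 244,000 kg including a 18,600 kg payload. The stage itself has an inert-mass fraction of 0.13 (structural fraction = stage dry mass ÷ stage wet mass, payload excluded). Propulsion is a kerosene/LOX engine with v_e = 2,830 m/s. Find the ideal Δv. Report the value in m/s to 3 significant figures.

Stage wet mass = m₀ − payload = 244,000 − 18,600 = 225,400 kg.
Stage dry mass = ε × stage wet mass = 0.13 × 225,400 = 29,302 kg.
Burnout mass m_f = stage dry + payload = 29,302 + 18,600 = 47,902 kg.
Δv = v_e · ln(244,000/47,902) = 2830.0 × ln(5.094) = 2830.0 × 1.6280 ≈ 4607 m/s.

Δv ≈ 4610 m/s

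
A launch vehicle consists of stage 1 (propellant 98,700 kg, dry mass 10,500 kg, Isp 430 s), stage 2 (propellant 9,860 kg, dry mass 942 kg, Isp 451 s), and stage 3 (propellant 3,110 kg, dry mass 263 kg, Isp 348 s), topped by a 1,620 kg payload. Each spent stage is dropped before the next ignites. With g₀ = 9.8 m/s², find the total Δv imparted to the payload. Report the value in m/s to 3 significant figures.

Δv ≈ 14200 m/s

Ignition mass of stage 1 = 98,700+10,500 + 9,860+942 + 3,110+263 + 1,620 = 124,995 kg.
Stage 1: m₀ = 124,995 kg, m_f = 124,995 − 98,700 = 26,295 kg; Δv = 430×9.8×ln(4.754) = 4214.0×1.5589 ≈ 6569 m/s.
Stage 2: m₀ = 15,795 kg, m_f = 15,795 − 9,860 = 5,935 kg; Δv = 451×9.8×ln(2.661) = 4419.8×0.9788 ≈ 4326 m/s.
Stage 3: m₀ = 4,993 kg, m_f = 4,993 − 3,110 = 1,883 kg; Δv = 348×9.8×ln(2.652) = 3410.4×0.9752 ≈ 3326 m/s.
Total Δv = 6569 + 4326 + 3326 = 14221 m/s.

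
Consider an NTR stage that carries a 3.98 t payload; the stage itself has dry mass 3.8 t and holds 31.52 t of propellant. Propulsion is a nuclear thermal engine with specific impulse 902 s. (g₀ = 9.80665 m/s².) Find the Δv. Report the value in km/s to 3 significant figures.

Δv ≈ 14.3 km/s

v_e = Isp · g₀ = 902 × 9.80665 = 8845.6 m/s.
m₀ = payload + dry + propellant = 3.98 + 3.8 + 31.52 = 39.3 t.
m_f = payload + dry = 3.98 + 3.8 = 7.78 t.
Δv = v_e · ln(m₀/m_f) = 8845.6 × ln(5.051) = 8845.6 × 1.6197 ≈ 14326.9 m/s.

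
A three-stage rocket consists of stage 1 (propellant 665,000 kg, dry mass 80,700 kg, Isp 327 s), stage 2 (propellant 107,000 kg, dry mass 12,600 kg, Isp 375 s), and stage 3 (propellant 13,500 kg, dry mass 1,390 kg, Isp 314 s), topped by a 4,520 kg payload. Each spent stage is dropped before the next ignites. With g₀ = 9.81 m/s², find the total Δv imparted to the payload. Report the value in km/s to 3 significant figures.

Δv ≈ 13.5 km/s

Ignition mass of stage 1 = 665,000+80,700 + 107,000+12,600 + 13,500+1,390 + 4,520 = 884,710 kg.
Stage 1: m₀ = 884,710 kg, m_f = 884,710 − 665,000 = 219,710 kg; Δv = 327×9.81×ln(4.027) = 3207.9×1.3930 ≈ 4468 m/s.
Stage 2: m₀ = 139,010 kg, m_f = 139,010 − 107,000 = 32,010 kg; Δv = 375×9.81×ln(4.343) = 3678.8×1.4685 ≈ 5402 m/s.
Stage 3: m₀ = 19,410 kg, m_f = 19,410 − 13,500 = 5,910 kg; Δv = 314×9.81×ln(3.284) = 3080.3×1.1891 ≈ 3663 m/s.
Total Δv = 4468 + 5402 + 3663 = 13533 m/s.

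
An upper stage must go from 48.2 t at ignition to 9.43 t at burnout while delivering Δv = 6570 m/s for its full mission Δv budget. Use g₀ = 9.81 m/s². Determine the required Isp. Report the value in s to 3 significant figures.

ln(m₀/m_f) = ln(48200/9430) = ln(5.111) = 1.6315.
From the ideal rocket equation, v_e = Δv / ln(m₀/m_f) = 6570 / 1.6315 = 4027.1 m/s.
Isp = v_e / g₀ = 4027.1 / 9.81 = 410.5 s.

Isp ≈ 411 s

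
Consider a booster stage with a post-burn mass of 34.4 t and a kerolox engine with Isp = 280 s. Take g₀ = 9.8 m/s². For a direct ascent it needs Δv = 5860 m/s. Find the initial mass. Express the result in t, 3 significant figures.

v_e = Isp · g₀ = 280 × 9.8 = 2744.0 m/s.
Rocket equation: m₀/m_f = exp(Δv / v_e) = exp(5860 / 2744.0) = exp(2.1356) = 8.4619.
m₀ = m_f × 8.4619 = 34.4 × 8.4619 = 291.089 t.

initial mass ≈ 291 t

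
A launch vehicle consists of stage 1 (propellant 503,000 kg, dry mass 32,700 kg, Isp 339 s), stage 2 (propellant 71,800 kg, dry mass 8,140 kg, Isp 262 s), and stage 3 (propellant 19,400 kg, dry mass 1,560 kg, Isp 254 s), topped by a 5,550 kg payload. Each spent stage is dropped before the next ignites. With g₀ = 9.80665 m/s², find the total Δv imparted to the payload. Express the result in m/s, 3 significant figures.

Ignition mass of stage 1 = 503,000+32,700 + 71,800+8,140 + 19,400+1,560 + 5,550 = 642,150 kg.
Stage 1: m₀ = 642,150 kg, m_f = 642,150 − 503,000 = 139,150 kg; Δv = 339×9.80665×ln(4.615) = 3324.5×1.5293 ≈ 5084 m/s.
Stage 2: m₀ = 106,450 kg, m_f = 106,450 − 71,800 = 34,650 kg; Δv = 262×9.80665×ln(3.072) = 2569.3×1.1224 ≈ 2884 m/s.
Stage 3: m₀ = 26,510 kg, m_f = 26,510 − 19,400 = 7,110 kg; Δv = 254×9.80665×ln(3.729) = 2490.9×1.3160 ≈ 3278 m/s.
Total Δv = 5084 + 2884 + 3278 = 11246 m/s.

Δv ≈ 11200 m/s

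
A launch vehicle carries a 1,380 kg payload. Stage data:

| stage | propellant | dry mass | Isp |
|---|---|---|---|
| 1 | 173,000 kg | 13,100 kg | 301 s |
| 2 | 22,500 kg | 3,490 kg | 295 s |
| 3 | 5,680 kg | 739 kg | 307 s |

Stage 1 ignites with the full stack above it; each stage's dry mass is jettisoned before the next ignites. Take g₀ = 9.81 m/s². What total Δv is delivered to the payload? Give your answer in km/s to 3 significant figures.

Ignition mass of stage 1 = 173,000+13,100 + 22,500+3,490 + 5,680+739 + 1,380 = 219,889 kg.
Stage 1: m₀ = 219,889 kg, m_f = 219,889 − 173,000 = 46,889 kg; Δv = 301×9.81×ln(4.69) = 2952.8×1.5453 ≈ 4563 m/s.
Stage 2: m₀ = 33,789 kg, m_f = 33,789 − 22,500 = 11,289 kg; Δv = 295×9.81×ln(2.993) = 2894.0×1.0963 ≈ 3173 m/s.
Stage 3: m₀ = 7,799 kg, m_f = 7,799 − 5,680 = 2,119 kg; Δv = 307×9.81×ln(3.681) = 3011.7×1.3031 ≈ 3924 m/s.
Total Δv = 4563 + 3173 + 3924 = 11660 m/s.

Δv ≈ 11.7 km/s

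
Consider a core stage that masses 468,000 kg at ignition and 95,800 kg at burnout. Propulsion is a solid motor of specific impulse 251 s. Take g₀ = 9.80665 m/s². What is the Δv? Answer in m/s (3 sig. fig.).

Δv ≈ 3900 m/s

v_e = Isp · g₀ = 251 × 9.80665 = 2461.5 m/s.
By the Tsiolkovsky rocket equation, Δv = v_e · ln(m₀/m_f) = 2461.5 × ln(4.885) = 2461.5 × 1.5862 ≈ 3904.4 m/s.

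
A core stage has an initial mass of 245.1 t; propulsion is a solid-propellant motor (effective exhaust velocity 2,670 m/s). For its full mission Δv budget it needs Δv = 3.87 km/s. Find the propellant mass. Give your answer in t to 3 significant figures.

m₀/m_f = exp(Δv / v_e) = exp(3870 / 2670.0) = exp(1.4494) = 4.2607.
m_f = 245.1 / 4.2607 = 57.5258 t, so propellant = m₀ − m_f = 245.1 − 57.5258 = 187.5742 t.

propellant mass ≈ 188 t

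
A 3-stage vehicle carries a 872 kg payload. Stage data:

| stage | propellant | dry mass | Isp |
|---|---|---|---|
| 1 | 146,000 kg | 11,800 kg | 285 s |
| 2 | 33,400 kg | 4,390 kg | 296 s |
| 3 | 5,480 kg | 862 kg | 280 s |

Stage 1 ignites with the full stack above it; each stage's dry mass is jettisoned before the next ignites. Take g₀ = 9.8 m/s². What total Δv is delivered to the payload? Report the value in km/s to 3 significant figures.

Δv ≈ 11.4 km/s

Ignition mass of stage 1 = 146,000+11,800 + 33,400+4,390 + 5,480+862 + 872 = 202,804 kg.
Stage 1: m₀ = 202,804 kg, m_f = 202,804 − 146,000 = 56,804 kg; Δv = 285×9.8×ln(3.57) = 2793.0×1.2726 ≈ 3554 m/s.
Stage 2: m₀ = 45,004 kg, m_f = 45,004 − 33,400 = 11,604 kg; Δv = 296×9.8×ln(3.878) = 2900.8×1.3554 ≈ 3932 m/s.
Stage 3: m₀ = 7,214 kg, m_f = 7,214 − 5,480 = 1,734 kg; Δv = 280×9.8×ln(4.16) = 2744.0×1.4256 ≈ 3912 m/s.
Total Δv = 3554 + 3932 + 3912 = 11398 m/s.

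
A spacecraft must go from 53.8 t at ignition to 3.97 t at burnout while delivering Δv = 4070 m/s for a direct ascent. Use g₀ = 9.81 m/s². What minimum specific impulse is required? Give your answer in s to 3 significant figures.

Isp ≈ 159 s

ln(m₀/m_f) = ln(53800/3970) = ln(13.55) = 2.6065.
v_e = Δv / ln(m₀/m_f) = 4070 / 2.6065 = 1561.5 m/s.
Isp = v_e / g₀ = 1561.5 / 9.81 = 159.2 s.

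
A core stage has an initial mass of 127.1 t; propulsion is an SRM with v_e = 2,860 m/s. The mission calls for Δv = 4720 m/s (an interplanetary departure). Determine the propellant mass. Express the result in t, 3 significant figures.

propellant mass ≈ 103 t

From the ideal rocket equation, m₀/m_f = exp(Δv / v_e) = exp(4720 / 2860.0) = exp(1.6503) = 5.2088.
m_f = 127.1 / 5.2088 = 24.401 t, so propellant = m₀ − m_f = 127.1 − 24.401 = 102.699 t.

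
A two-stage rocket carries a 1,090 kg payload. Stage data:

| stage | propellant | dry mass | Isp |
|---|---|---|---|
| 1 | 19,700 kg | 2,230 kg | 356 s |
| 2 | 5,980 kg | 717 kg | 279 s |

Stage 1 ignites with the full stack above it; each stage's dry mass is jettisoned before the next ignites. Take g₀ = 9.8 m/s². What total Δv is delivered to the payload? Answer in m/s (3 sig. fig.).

Δv ≈ 7790 m/s

Ignition mass of stage 1 = 19,700+2,230 + 5,980+717 + 1,090 = 29,717 kg.
Stage 1: m₀ = 29,717 kg, m_f = 29,717 − 19,700 = 10,017 kg; Δv = 356×9.8×ln(2.967) = 3488.8×1.0874 ≈ 3794 m/s.
Stage 2: m₀ = 7,787 kg, m_f = 7,787 − 5,980 = 1,807 kg; Δv = 279×9.8×ln(4.309) = 2734.2×1.4608 ≈ 3994 m/s.
Total Δv = 3794 + 3994 = 7788 m/s.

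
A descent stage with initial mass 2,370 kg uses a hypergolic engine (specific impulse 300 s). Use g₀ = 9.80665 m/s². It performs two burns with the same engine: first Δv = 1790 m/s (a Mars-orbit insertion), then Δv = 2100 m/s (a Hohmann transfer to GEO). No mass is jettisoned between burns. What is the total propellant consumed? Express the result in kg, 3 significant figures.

total propellant consumed ≈ 1740 kg

v_e = Isp · g₀ = 300 × 9.80665 = 2942.0 m/s.
After the first burn: m = 2370 × exp(−1790/2942.0) = 2370 × 0.54420 = 1,289.75 kg.
After the second burn: m = 1,289.75 × exp(−2100/2942.0) = 1,289.75 × 0.48978 = 631.694 kg.
Total propellant = m₀ − m_final = 2370 − 631.694 = 1,738.306 kg.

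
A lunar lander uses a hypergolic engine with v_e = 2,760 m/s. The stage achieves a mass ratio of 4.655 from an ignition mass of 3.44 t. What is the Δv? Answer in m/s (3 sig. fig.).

By the Tsiolkovsky rocket equation, Δv = v_e · ln(4.655) = 2760.0 × 1.5379 ≈ 4244.7 m/s.

Δv ≈ 4240 m/s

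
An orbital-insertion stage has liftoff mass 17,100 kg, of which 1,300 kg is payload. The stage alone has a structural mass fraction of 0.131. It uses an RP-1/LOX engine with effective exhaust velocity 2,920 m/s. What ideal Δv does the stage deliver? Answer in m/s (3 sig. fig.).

Stage wet mass = m₀ − payload = 17,100 − 1,300 = 15,800 kg.
Stage dry mass = ε × stage wet mass = 0.131 × 15,800 = 2,069.8 kg.
Burnout mass m_f = stage dry + payload = 2,069.8 + 1,300 = 3,369.8 kg.
By the Tsiolkovsky rocket equation, Δv = v_e · ln(17,100/3,369.8) = 2920.0 × ln(5.074) = 2920.0 × 1.6242 ≈ 4743 m/s.

Δv ≈ 4740 m/s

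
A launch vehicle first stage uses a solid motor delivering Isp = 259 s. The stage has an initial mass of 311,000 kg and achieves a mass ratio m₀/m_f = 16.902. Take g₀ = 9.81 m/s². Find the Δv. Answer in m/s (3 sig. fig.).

Δv ≈ 7180 m/s

v_e = Isp · g₀ = 259 × 9.81 = 2540.8 m/s.
Δv = v_e · ln(16.902) = 2540.8 × 2.8274 ≈ 7183.9 m/s.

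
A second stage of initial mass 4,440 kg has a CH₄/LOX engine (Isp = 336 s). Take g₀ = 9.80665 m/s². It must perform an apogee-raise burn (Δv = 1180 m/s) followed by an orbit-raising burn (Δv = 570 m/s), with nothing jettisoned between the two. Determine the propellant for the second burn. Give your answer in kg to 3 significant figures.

propellant for the second burn ≈ 493 kg

v_e = Isp · g₀ = 336 × 9.80665 = 3295.0 m/s.
After the first burn: m = 4440 × exp(−1180/3295.0) = 4440 × 0.69899 = 3,103.52 kg.
After the second burn: m = 3,103.52 × exp(−570/3295.0) = 3,103.52 × 0.84115 = 2,610.53 kg.
Second-burn propellant = 3,103.52 − 2,610.53 = 492.99 kg.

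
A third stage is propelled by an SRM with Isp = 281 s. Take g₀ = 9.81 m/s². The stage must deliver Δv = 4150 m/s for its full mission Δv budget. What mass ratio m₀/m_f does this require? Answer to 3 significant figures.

v_e = Isp · g₀ = 281 × 9.81 = 2756.6 m/s.
By the Tsiolkovsky rocket equation, m₀/m_f = exp(Δv / v_e) = exp(4150 / 2756.6) = exp(1.5055) = 4.5063.

mass ratio ≈ 4.51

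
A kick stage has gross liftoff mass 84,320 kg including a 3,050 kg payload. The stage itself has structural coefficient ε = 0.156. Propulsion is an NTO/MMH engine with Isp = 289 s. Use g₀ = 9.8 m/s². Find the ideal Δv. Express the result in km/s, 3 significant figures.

Stage wet mass = m₀ − payload = 84,320 − 3,050 = 81,270 kg.
Stage dry mass = ε × stage wet mass = 0.156 × 81,270 = 12,678.1 kg.
Burnout mass m_f = stage dry + payload = 12,678.1 + 3,050 = 15,728.1 kg.
v_e = Isp · g₀ = 289 × 9.8 = 2832.2 m/s.
Δv = v_e · ln(84,320/15,728.1) = 2832.2 × ln(5.361) = 2832.2 × 1.6792 ≈ 4756 m/s.

Δv ≈ 4.76 km/s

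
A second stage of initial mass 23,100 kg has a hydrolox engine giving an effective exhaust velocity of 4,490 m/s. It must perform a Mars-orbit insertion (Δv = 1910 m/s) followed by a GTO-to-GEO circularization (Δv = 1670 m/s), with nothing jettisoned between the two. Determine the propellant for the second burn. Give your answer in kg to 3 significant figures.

propellant for the second burn ≈ 4690 kg

After the first burn: m = 23100 × exp(−1910/4490.0) = 23100 × 0.65352 = 15,096.3 kg.
After the second burn: m = 15,096.3 × exp(−1670/4490.0) = 15,096.3 × 0.68940 = 10,407.4 kg.
Second-burn propellant = 15,096.3 − 10,407.4 = 4,688.9 kg.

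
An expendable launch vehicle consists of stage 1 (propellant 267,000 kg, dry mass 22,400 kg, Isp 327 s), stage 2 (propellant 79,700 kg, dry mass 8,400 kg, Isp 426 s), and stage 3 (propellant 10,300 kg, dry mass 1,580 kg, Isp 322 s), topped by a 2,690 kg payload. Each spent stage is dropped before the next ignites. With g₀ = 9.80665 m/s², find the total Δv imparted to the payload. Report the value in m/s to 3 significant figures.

Δv ≈ 13800 m/s

Ignition mass of stage 1 = 267,000+22,400 + 79,700+8,400 + 10,300+1,580 + 2,690 = 392,070 kg.
Stage 1: m₀ = 392,070 kg, m_f = 392,070 − 267,000 = 125,070 kg; Δv = 327×9.80665×ln(3.135) = 3206.8×1.1426 ≈ 3664 m/s.
Stage 2: m₀ = 102,670 kg, m_f = 102,670 − 79,700 = 22,970 kg; Δv = 426×9.80665×ln(4.47) = 4177.6×1.4973 ≈ 6255 m/s.
Stage 3: m₀ = 14,570 kg, m_f = 14,570 − 10,300 = 4,270 kg; Δv = 322×9.80665×ln(3.412) = 3157.7×1.2274 ≈ 3876 m/s.
Total Δv = 3664 + 6255 + 3876 = 13795 m/s.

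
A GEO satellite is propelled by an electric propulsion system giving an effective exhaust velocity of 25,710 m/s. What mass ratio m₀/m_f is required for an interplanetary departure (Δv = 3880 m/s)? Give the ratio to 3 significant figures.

mass ratio ≈ 1.16

m₀/m_f = exp(Δv / v_e) = exp(3880 / 25710.0) = exp(0.1509) = 1.1629.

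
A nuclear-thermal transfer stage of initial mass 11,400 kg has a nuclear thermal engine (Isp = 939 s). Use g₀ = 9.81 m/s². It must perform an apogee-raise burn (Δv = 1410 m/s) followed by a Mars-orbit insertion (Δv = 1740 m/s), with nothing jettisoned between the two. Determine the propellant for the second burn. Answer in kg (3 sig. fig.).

v_e = Isp · g₀ = 939 × 9.81 = 9211.6 m/s.
After the first burn: m = 11400 × exp(−1410/9211.6) = 11400 × 0.85807 = 9,782 kg.
After the second burn: m = 9,782 × exp(−1740/9211.6) = 9,782 × 0.82788 = 8,098.32 kg.
Second-burn propellant = 9,782 − 8,098.32 = 1,683.68 kg.

propellant for the second burn ≈ 1680 kg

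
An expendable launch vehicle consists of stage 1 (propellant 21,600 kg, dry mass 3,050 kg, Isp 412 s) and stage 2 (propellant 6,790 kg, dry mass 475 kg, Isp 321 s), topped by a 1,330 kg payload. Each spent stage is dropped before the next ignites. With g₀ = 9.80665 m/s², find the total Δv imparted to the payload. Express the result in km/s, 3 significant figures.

Ignition mass of stage 1 = 21,600+3,050 + 6,790+475 + 1,330 = 33,245 kg.
Stage 1: m₀ = 33,245 kg, m_f = 33,245 − 21,600 = 11,645 kg; Δv = 412×9.80665×ln(2.855) = 4040.3×1.0490 ≈ 4238 m/s.
Stage 2: m₀ = 8,595 kg, m_f = 8,595 − 6,790 = 1,805 kg; Δv = 321×9.80665×ln(4.762) = 3147.9×1.5606 ≈ 4913 m/s.
Total Δv = 4238 + 4913 = 9151 m/s.

Δv ≈ 9.15 km/s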